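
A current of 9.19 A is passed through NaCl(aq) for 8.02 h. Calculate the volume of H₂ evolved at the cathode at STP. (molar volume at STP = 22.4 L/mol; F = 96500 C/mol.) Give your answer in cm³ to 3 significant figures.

30800 cm³

Charge passed = 9.19 × 28872 = 2.653×10^5 C
n(e⁻) = Q/F = 2.653×10^5/96500 = 2.749 mol
2H⁺ + 2e⁻ → H₂, so n(H₂) = 2.749 / 2 = 1.375 mol
V = 1.375 × 22.4 = 30.80 L
= 30800 cm³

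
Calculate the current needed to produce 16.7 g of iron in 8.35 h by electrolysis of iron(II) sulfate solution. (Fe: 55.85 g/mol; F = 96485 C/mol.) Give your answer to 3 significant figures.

n(Fe) = 16.7 / 55.85 = 0.2990 mol
Fe²⁺ + 2e⁻ → Fe, so n(e⁻) = 2 × 0.2990 = 0.5980 mol
Q = 0.5980 × 96485 = 57700 C
I = Q / t = 57700 / 30060 s = 1.92 A

1.92 A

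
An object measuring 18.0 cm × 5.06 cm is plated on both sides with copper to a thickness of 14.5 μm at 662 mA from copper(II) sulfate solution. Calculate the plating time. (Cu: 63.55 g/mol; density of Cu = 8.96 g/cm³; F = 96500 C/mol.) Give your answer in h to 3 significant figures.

3.02 h

Plated area = 2 × 18.0 × 5.06 = 182.2 cm²
Volume = 182.2 × 14.5×10⁻⁴ cm = 0.2642 cm³
m(Cu) = 0.2642 × 8.96 = 2.367 g
n(Cu) = 2.367 / 63.55 = 0.03725 mol; n(e⁻) = 2 × 0.03725 = 0.07450 mol
Q = 0.07450 × 96500 = 7189 C
t = 7189 / 0.662 = 10860 s = 3.02 h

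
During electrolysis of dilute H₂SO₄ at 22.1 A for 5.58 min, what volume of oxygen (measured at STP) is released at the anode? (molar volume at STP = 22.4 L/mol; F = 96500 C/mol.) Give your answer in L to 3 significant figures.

0.429 L

Charge passed = 22.1 × 334.8 = 7399 C
Moles of electrons = 7399 / 96500 = 0.07667 mol
2H₂O → O₂ + 4H⁺ + 4e⁻, so n(O₂) = 0.07667 / 4 = 0.01917 mol
V = 0.01917 × 22.4 = 0.4294 L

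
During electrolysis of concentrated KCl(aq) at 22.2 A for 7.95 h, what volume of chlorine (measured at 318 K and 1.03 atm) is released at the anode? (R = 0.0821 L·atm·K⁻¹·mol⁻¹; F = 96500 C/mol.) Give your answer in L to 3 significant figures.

83.4 L

Q = 22.2 A × 28620 s = 6.354×10^5 C
Moles of electrons = 6.354×10^5 / 96500 = 6.584 mol
2Cl⁻ → Cl₂ + 2e⁻, so n(Cl₂) = 6.584 / 2 = 3.292 mol
V = nRT/P = 3.292 × 0.0821 × 318 / 1.03 = 83.44 L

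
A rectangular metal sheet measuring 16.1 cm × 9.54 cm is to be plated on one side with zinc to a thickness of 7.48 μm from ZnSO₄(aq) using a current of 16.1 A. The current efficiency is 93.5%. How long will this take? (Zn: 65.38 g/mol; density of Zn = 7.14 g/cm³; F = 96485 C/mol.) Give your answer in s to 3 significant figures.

Plated area = 16.1 × 9.54 = 153.6 cm²
Volume = 153.6 × 7.48×10⁻⁴ cm = 0.1149 cm³
m(Zn) = 0.1149 × 7.14 = 0.8204 g
n(Zn) = 0.8204 / 65.38 = 0.01255 mol; n(e⁻) = 2 × 0.01255 = 0.02510 mol
Q = 0.02510 × 96485 / 0.935 = 2590 C
t = 2590 / 16.1 = 160.9 s

161 s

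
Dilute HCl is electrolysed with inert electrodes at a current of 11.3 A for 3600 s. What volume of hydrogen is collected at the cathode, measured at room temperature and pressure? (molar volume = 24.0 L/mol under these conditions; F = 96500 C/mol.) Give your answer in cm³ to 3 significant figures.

5060 cm³

Charge passed = 11.3 × 3600 = 40680 C
n(e⁻) = Q/F = 40680/96500 = 0.4216 mol
2H⁺ + 2e⁻ → H₂, so n(H₂) = 0.4216 / 2 = 0.2108 mol
V = 0.2108 × 24.0 = 5.059 L
= 5060 cm³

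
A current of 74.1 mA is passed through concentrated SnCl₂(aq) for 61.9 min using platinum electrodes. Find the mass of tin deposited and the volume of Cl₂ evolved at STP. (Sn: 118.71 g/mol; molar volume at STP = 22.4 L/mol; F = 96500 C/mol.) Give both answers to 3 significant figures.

Q = 0.0741 × 3714 = 275.2 C; n(e⁻) = 275.2 / 96500 = 0.002852 mol
Cathode: Sn²⁺ + 2e⁻ → Sn → n(Sn) = 0.002852/2 = 0.001426 mol → 0.169 g
Anode: 2Cl⁻ → Cl₂ + 2e⁻ → n(Cl₂) = 0.002852/2 = 0.001426 mol → 0.0319 L

0.169 g Sn; 0.0319 L Cl₂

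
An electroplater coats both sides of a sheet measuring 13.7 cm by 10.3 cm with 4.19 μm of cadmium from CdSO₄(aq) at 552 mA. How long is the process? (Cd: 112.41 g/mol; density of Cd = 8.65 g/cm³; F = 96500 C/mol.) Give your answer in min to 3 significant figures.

Plated area = 2 × 13.7 × 10.3 = 282.2 cm²
Volume = 282.2 × 4.19×10⁻⁴ cm = 0.1182 cm³
m(Cd) = 0.1182 × 8.65 = 1.022 g
n(Cd) = 1.022 / 112.41 = 0.009092 mol; n(e⁻) = 2 × 0.009092 = 0.01818 mol
Q = 0.01818 × 96500 = 1754 C
t = 1754 / 0.552 = 3178 s = 53.0 min

53.0 min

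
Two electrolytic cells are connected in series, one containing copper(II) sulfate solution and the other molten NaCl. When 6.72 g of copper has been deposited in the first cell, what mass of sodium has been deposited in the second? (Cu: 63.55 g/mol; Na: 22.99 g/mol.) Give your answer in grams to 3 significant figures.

n(Cu) = 6.72 / 63.55 = 0.1057 mol
Cu²⁺ + 2e⁻ → Cu, so n(e⁻) = 2 × 0.1057 = 0.2114 mol
The cells are in series, so the same charge (and hence the same n(e⁻) = 0.2114 mol) passes through both.
Na⁺ + e⁻ → Na, so n(Na) = 0.2114 mol
m(Na) = 0.2114 × 22.99 = 4.86 g

4.86 g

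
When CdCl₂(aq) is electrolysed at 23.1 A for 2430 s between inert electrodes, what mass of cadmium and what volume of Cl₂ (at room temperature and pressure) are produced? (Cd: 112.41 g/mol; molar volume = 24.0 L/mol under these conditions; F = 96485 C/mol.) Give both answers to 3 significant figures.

32.7 g Cd; 6.98 L Cl₂

Q = 23.1 × 2430 = 56130 C; n(e⁻) = 56130 / 96485 = 0.5817 mol
Cathode: Cd²⁺ + 2e⁻ → Cd → n(Cd) = 0.5817/2 = 0.2909 mol → 32.7 g
Anode: 2Cl⁻ → Cl₂ + 2e⁻ → n(Cl₂) = 0.5817/2 = 0.2909 mol → 6.98 L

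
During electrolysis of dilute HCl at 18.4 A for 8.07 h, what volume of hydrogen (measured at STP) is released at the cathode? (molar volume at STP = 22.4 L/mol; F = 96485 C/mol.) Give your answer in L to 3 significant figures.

62.1 L

Charge passed = 18.4 × 29052 = 5.346×10^5 C
n(e⁻) = Q/F = 5.346×10^5/96485 = 5.541 mol
2H⁺ + 2e⁻ → H₂, so n(H₂) = 5.541 / 2 = 2.771 mol
V = 2.771 × 22.4 = 62.07 L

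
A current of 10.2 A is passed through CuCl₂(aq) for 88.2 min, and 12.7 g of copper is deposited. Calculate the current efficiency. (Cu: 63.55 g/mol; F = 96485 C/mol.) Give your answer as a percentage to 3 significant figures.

Q = 10.2 × 5292 = 53980 C
n(e⁻) = 53980 / 96485 = 0.5595 mol
Cu²⁺ + 2e⁻ → Cu, so theoretical n(Cu) = 0.2798 mol → 17.78 g
Efficiency = 12.7 / 17.78 = 0.7143 = 71.4%

71.4%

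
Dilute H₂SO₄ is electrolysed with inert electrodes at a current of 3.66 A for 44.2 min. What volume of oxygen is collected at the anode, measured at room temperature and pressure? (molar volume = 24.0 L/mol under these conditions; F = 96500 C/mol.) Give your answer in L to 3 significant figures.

Q = 3.66 A × 2652 s = 9706 C
n(e⁻) = Q/F = 9706/96500 = 0.1006 mol
2H₂O → O₂ + 4H⁺ + 4e⁻, so n(O₂) = 0.1006 / 4 = 0.02515 mol
V = 0.02515 × 24.0 = 0.6036 L

0.604 L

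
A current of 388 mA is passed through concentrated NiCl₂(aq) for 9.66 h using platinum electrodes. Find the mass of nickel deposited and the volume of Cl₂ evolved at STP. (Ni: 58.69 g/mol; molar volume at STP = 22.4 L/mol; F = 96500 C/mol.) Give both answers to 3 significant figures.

Q = 0.388 × 34776 = 13490 C; n(e⁻) = 13490 / 96500 = 0.1398 mol
Cathode: Ni²⁺ + 2e⁻ → Ni → n(Ni) = 0.1398/2 = 0.06990 mol → 4.10 g
Anode: 2Cl⁻ → Cl₂ + 2e⁻ → n(Cl₂) = 0.1398/2 = 0.06990 mol → 1.57 L

4.10 g Ni; 1.57 L Cl₂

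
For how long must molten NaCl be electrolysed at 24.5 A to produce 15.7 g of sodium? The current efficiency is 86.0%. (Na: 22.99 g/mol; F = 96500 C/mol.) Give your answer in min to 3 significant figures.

52.1 min

n(Na) = 15.7 / 22.99 = 0.6829 mol
Na⁺ + e⁻ → Na, so n(e⁻) = 0.6829 mol
Q = 0.6829 × 96500 / 0.860 = 76630 C
t = Q / I = 76630 / 24.5 = 3128 s = 52.1 min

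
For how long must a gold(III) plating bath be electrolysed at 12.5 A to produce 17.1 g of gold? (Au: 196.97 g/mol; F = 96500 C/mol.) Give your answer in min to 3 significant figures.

n(Au) = 17.1 / 196.97 = 0.08682 mol
Au³⁺ + 3e⁻ → Au, so n(e⁻) = 3 × 0.08682 = 0.2605 mol
Q = 0.2605 × 96500 = 25140 C
t = Q / I = 25140 / 12.5 = 2011 s = 33.5 min

33.5 min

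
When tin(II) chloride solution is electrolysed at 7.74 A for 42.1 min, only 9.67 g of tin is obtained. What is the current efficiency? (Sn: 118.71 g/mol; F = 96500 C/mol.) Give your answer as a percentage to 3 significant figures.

80.4%

Q = 7.74 × 2526 = 19550 C
n(e⁻) = 19550 / 96500 = 0.2026 mol
Sn²⁺ + 2e⁻ → Sn, so theoretical n(Sn) = 0.1013 mol → 12.03 g
Efficiency = 9.67 / 12.03 = 0.8038 = 80.4%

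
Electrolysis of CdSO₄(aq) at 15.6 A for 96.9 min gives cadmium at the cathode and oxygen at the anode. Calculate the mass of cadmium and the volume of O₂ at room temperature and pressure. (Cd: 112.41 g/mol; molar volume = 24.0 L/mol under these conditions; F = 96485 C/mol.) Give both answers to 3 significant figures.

Q = 15.6 × 5814 = 90700 C; n(e⁻) = 90700 / 96485 = 0.9400 mol
Cathode: Cd²⁺ + 2e⁻ → Cd → n(Cd) = 0.9400/2 = 0.4700 mol → 52.8 g
Anode: 2H₂O → O₂ + 4H⁺ + 4e⁻ → n(O₂) = 0.9400/4 = 0.2350 mol → 5.64 L

52.8 g Cd; 5.64 L O₂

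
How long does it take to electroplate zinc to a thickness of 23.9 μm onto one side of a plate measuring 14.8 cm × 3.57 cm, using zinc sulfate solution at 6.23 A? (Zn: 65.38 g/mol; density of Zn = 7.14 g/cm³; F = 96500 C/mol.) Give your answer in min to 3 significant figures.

Plated area = 14.8 × 3.57 = 52.84 cm²
Volume = 52.84 × 23.9×10⁻⁴ cm = 0.1263 cm³
m(Zn) = 0.1263 × 7.14 = 0.9018 g
n(Zn) = 0.9018 / 65.38 = 0.01379 mol; n(e⁻) = 2 × 0.01379 = 0.02758 mol
Q = 0.02758 × 96500 = 2661 C
t = 2661 / 6.23 = 427.1 s = 7.12 min

7.12 min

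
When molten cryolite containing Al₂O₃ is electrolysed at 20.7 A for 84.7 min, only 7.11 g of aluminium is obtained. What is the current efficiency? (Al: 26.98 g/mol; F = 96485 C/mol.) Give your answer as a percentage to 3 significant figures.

Q = 20.7 × 5082 = 1.052×10^5 C
n(e⁻) = 1.052×10^5 / 96485 = 1.090 mol
Al³⁺ + 3e⁻ → Al, so theoretical n(Al) = 0.3633 mol → 9.802 g
Efficiency = 7.11 / 9.802 = 0.7254 = 72.5%

72.5%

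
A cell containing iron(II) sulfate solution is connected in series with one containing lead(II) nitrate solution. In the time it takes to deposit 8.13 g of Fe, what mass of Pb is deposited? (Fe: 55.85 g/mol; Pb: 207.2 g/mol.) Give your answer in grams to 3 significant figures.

30.2 g

n(Fe) = 8.13 / 55.85 = 0.1456 mol
Fe²⁺ + 2e⁻ → Fe, so n(e⁻) = 2 × 0.1456 = 0.2912 mol
The cells are in series, so the same charge (and hence the same n(e⁻) = 0.2912 mol) passes through both.
Pb²⁺ + 2e⁻ → Pb, so n(Pb) = 0.2912 / 2 = 0.1456 mol
m(Pb) = 0.1456 × 207.2 = 30.2 g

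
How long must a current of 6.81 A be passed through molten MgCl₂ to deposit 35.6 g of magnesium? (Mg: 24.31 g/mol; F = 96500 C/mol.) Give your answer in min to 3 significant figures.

n(Mg) = 35.6 / 24.31 = 1.464 mol
Mg²⁺ + 2e⁻ → Mg, so n(e⁻) = 2 × 1.464 = 2.928 mol
Q = 2.928 × 96500 = 2.826×10^5 C
t = Q / I = 2.826×10^5 / 6.81 = 41500 s = 692 min

692 min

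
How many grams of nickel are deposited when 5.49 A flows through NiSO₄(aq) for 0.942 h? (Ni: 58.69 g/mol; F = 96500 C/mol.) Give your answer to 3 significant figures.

5.66 g

Charge passed = 5.49 × 3391.2 = 18620 C
Moles of electrons = 18620 / 96500 = 0.1930 mol
Ni²⁺ + 2e⁻ → Ni, so n(Ni) = 0.1930 / 2 = 0.09650 mol
m = 0.09650 × 58.69 = 5.66 g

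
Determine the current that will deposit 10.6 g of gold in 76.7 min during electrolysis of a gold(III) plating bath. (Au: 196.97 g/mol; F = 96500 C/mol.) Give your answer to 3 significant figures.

n(Au) = 10.6 / 196.97 = 0.05382 mol
Au³⁺ + 3e⁻ → Au, so n(e⁻) = 3 × 0.05382 = 0.1615 mol
Q = 0.1615 × 96500 = 15580 C
I = Q / t = 15580 / 4602 s = 3.39 A

3.39 A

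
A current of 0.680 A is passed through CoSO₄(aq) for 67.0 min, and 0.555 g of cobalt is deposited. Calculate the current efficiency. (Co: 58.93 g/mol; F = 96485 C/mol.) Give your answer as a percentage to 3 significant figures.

66.5%

Q = 0.680 × 4020 = 2734 C
n(e⁻) = 2734 / 96485 = 0.02834 mol
Co²⁺ + 2e⁻ → Co, so theoretical n(Co) = 0.01417 mol → 0.8350 g
Efficiency = 0.555 / 0.8350 = 0.6647 = 66.5%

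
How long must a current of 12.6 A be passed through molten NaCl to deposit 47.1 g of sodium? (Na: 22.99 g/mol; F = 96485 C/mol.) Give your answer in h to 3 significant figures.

4.36 h

n(Na) = 47.1 / 22.99 = 2.049 mol
Na⁺ + e⁻ → Na, so n(e⁻) = 2.049 mol
Q = 2.049 × 96485 = 1.977×10^5 C
t = Q / I = 1.977×10^5 / 12.6 = 15690 s = 4.36 h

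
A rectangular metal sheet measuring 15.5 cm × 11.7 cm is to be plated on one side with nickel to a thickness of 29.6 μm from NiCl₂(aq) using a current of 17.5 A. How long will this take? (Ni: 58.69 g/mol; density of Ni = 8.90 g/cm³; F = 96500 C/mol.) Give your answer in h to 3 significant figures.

0.249 h

Plated area = 15.5 × 11.7 = 181.4 cm²
Volume = 181.4 × 29.6×10⁻⁴ cm = 0.5369 cm³
m(Ni) = 0.5369 × 8.90 = 4.778 g
n(Ni) = 4.778 / 58.69 = 0.08141 mol; n(e⁻) = 2 × 0.08141 = 0.1628 mol
Q = 0.1628 × 96500 = 15710 C
t = 15710 / 17.5 = 897.7 s = 0.249 h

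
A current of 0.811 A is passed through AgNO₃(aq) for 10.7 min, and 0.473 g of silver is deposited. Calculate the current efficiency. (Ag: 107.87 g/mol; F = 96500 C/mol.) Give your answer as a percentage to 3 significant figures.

81.3%

Q = 0.811 × 642 = 520.7 C
n(e⁻) = 520.7 / 96500 = 0.005396 mol
Ag⁺ + e⁻ → Ag, so theoretical n(Ag) = 0.005396 mol → 0.5821 g
Efficiency = 0.473 / 0.5821 = 0.8126 = 81.3%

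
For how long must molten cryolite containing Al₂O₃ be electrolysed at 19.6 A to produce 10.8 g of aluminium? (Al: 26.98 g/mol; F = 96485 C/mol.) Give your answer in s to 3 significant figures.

n(Al) = 10.8 / 26.98 = 0.4003 mol
Al³⁺ + 3e⁻ → Al, so n(e⁻) = 3 × 0.4003 = 1.201 mol
Q = 1.201 × 96485 = 1.159×10^5 C
t = Q / I = 1.159×10^5 / 19.6 = 5913 s

5910 s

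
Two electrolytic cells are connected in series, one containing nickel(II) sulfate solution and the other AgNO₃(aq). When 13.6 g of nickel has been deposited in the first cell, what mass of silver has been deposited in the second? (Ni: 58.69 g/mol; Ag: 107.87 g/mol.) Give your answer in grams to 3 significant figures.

50.0 g

n(Ni) = 13.6 / 58.69 = 0.2317 mol
Ni²⁺ + 2e⁻ → Ni, so n(e⁻) = 2 × 0.2317 = 0.4634 mol
Same current for the same time ⇒ same n(e⁻) = 0.4634 mol in both cells.
Ag⁺ + e⁻ → Ag, so n(Ag) = 0.4634 mol
m(Ag) = 0.4634 × 107.87 = 50.0 g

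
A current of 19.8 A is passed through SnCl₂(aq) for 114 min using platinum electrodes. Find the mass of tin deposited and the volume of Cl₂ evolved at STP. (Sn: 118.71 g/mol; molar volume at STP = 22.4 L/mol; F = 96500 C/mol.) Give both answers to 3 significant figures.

Q = 19.8 × 6840 = 1.354×10^5 C; n(e⁻) = 1.354×10^5 / 96500 = 1.403 mol
Cathode: Sn²⁺ + 2e⁻ → Sn → n(Sn) = 1.403/2 = 0.7015 mol → 83.3 g
Anode: 2Cl⁻ → Cl₂ + 2e⁻ → n(Cl₂) = 1.403/2 = 0.7015 mol → 15.7 L

83.3 g Sn; 15.7 L Cl₂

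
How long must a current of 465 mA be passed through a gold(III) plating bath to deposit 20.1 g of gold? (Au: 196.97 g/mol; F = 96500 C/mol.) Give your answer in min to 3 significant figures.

1060 min

n(Au) = 20.1 / 196.97 = 0.1020 mol
Au³⁺ + 3e⁻ → Au, so n(e⁻) = 3 × 0.1020 = 0.3060 mol
Q = 0.3060 × 96500 = 29530 C
t = Q / I = 29530 / 0.465 = 63510 s = 1060 min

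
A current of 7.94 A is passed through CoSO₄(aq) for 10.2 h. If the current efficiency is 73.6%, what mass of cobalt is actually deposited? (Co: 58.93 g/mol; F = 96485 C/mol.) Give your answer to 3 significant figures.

Q = 7.94 × 36720 = 2.916×10^5 C
n(e⁻) = 2.916×10^5 / 96485 = 3.022 mol
Co²⁺ + 2e⁻ → Co, so theoretical m(Co) = 1.511 × 58.93 = 89.04 g
Actual mass = 73.6% × 89.04 = 65.5 g

65.5 g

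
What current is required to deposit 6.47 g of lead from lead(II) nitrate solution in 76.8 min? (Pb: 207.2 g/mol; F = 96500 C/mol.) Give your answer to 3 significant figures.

n(Pb) = 6.47 / 207.2 = 0.03123 mol
Pb²⁺ + 2e⁻ → Pb, so n(e⁻) = 2 × 0.03123 = 0.06246 mol
Q = 0.06246 × 96500 = 6027 C
I = Q / t = 6027 / 4608 s = 1.31 A

1.31 A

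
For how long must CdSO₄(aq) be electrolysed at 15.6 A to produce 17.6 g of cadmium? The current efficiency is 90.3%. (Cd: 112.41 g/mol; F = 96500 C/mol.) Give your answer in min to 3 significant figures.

35.8 min

n(Cd) = 17.6 / 112.41 = 0.1566 mol
Cd²⁺ + 2e⁻ → Cd, so n(e⁻) = 2 × 0.1566 = 0.3132 mol
Q = 0.3132 × 96500 / 0.903 = 33470 C
t = Q / I = 33470 / 15.6 = 2146 s = 35.8 min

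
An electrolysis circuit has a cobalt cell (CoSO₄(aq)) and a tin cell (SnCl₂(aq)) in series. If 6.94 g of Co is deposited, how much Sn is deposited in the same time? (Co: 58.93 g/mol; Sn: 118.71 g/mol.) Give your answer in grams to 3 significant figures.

n(Co) = 6.94 / 58.93 = 0.1178 mol
Co²⁺ + 2e⁻ → Co, so n(e⁻) = 2 × 0.1178 = 0.2356 mol
Same current for the same time ⇒ same n(e⁻) = 0.2356 mol in both cells.
Sn²⁺ + 2e⁻ → Sn, so n(Sn) = 0.2356 / 2 = 0.1178 mol
m(Sn) = 0.1178 × 118.71 = 14.0 g

14.0 g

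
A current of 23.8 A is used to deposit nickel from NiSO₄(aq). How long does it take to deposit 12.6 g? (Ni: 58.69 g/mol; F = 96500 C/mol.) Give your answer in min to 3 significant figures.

29.0 min

n(Ni) = 12.6 / 58.69 = 0.2147 mol
Ni²⁺ + 2e⁻ → Ni, so n(e⁻) = 2 × 0.2147 = 0.4294 mol
Q = 0.4294 × 96500 = 41440 C
t = Q / I = 41440 / 23.8 = 1741 s = 29.0 min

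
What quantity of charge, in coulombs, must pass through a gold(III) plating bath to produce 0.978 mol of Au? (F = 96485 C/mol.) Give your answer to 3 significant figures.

2.83×10^5 C

Au³⁺ + 3e⁻ → Au, so n(e⁻) = 3 × 0.978 = 2.934 mol
Q = 2.934 × 96485 = 2.831×10^5 C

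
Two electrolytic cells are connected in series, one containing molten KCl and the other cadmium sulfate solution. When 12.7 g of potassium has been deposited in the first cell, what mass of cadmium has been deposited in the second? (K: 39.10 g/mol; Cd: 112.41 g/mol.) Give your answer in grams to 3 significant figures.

n(K) = 12.7 / 39.10 = 0.3248 mol
K⁺ + e⁻ → K, so n(e⁻) = 0.3248 mol
In series, the same 0.3248 mol of electrons flows through the second cell.
Cd²⁺ + 2e⁻ → Cd, so n(Cd) = 0.3248 / 2 = 0.1624 mol
m(Cd) = 0.1624 × 112.41 = 18.3 g

18.3 g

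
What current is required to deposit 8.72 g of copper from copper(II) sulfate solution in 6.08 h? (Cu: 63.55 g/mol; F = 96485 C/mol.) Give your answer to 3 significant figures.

n(Cu) = 8.72 / 63.55 = 0.1372 mol
Cu²⁺ + 2e⁻ → Cu, so n(e⁻) = 2 × 0.1372 = 0.2744 mol
Q = 0.2744 × 96485 = 26480 C
I = Q / t = 26480 / 21888 s = 1.21 A

1.21 A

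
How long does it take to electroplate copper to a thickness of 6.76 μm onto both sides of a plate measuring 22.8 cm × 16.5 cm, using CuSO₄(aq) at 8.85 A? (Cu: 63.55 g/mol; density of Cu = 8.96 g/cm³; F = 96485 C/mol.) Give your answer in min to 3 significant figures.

26.1 min

Plated area = 2 × 22.8 × 16.5 = 752.4 cm²
Volume = 752.4 × 6.76×10⁻⁴ cm = 0.5086 cm³
m(Cu) = 0.5086 × 8.96 = 4.557 g
n(Cu) = 4.557 / 63.55 = 0.07171 mol; n(e⁻) = 2 × 0.07171 = 0.1434 mol
Q = 0.1434 × 96485 = 13840 C
t = 13840 / 8.85 = 1564 s = 26.1 min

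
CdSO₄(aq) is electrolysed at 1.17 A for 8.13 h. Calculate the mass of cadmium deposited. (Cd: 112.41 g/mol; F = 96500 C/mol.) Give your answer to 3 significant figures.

Charge passed = 1.17 × 29268 = 34240 C
n(e⁻) = 34240 / 96500 = 0.3548 mol
Cd²⁺ + 2e⁻ → Cd, so n(Cd) = 0.3548 / 2 = 0.1774 mol
m = 0.1774 × 112.41 = 19.9 g

19.9 g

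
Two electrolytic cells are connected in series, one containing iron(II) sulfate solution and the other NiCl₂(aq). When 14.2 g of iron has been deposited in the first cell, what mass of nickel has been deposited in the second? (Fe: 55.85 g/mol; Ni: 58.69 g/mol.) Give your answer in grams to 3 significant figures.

14.9 g

n(Fe) = 14.2 / 55.85 = 0.2543 mol
Fe²⁺ + 2e⁻ → Fe, so n(e⁻) = 2 × 0.2543 = 0.5086 mol
In series, the same 0.5086 mol of electrons flows through the second cell.
Ni²⁺ + 2e⁻ → Ni, so n(Ni) = 0.5086 / 2 = 0.2543 mol
m(Ni) = 0.2543 × 58.69 = 14.9 g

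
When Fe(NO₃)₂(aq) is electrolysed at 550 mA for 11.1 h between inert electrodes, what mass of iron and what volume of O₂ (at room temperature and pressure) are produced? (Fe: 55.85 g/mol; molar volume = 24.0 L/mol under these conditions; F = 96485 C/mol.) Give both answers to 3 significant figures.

6.36 g Fe; 1.37 L O₂

Q = 0.550 × 39960 = 21980 C; n(e⁻) = 21980 / 96485 = 0.2278 mol
Cathode: Fe²⁺ + 2e⁻ → Fe → n(Fe) = 0.2278/2 = 0.1139 mol → 6.36 g
Anode: 2H₂O → O₂ + 4H⁺ + 4e⁻ → n(O₂) = 0.2278/4 = 0.05695 mol → 1.37 L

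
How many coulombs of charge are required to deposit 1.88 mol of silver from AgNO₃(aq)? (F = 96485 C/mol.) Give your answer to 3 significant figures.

1.81×10^5 C

Ag⁺ + e⁻ → Ag, so n(e⁻) = 1 × 1.88 = 1.880 mol
Q = 1.880 × 96485 = 1.814×10^5 C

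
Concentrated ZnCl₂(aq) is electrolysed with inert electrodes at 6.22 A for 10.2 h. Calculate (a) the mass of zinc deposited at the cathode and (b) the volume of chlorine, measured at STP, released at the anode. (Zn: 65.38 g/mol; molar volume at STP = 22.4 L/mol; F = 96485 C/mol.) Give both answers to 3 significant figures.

77.4 g Zn; 26.5 L Cl₂

Q = 6.22 × 36720 = 2.284×10^5 C; n(e⁻) = 2.284×10^5 / 96485 = 2.367 mol
Cathode: Zn²⁺ + 2e⁻ → Zn → n(Zn) = 2.367/2 = 1.184 mol → 77.4 g
Anode: 2Cl⁻ → Cl₂ + 2e⁻ → n(Cl₂) = 2.367/2 = 1.184 mol → 26.5 L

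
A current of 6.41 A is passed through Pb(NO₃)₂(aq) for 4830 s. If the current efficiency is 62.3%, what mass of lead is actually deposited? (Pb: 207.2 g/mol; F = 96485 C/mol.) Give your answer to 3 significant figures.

Q = 6.41 × 4830 = 30960 C
n(e⁻) = 30960 / 96485 = 0.3209 mol
Pb²⁺ + 2e⁻ → Pb, so theoretical m(Pb) = 0.1605 × 207.2 = 33.26 g
Actual mass = 62.3% × 33.26 = 20.7 g

20.7 g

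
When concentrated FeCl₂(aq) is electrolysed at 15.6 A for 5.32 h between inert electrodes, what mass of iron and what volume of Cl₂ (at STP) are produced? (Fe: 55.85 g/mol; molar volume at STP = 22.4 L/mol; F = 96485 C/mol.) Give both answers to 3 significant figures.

Q = 15.6 × 19152 = 2.988×10^5 C; n(e⁻) = 2.988×10^5 / 96485 = 3.097 mol
Cathode: Fe²⁺ + 2e⁻ → Fe → n(Fe) = 3.097/2 = 1.549 mol → 86.5 g
Anode: 2Cl⁻ → Cl₂ + 2e⁻ → n(Cl₂) = 3.097/2 = 1.549 mol → 34.7 L

86.5 g Fe; 34.7 L Cl₂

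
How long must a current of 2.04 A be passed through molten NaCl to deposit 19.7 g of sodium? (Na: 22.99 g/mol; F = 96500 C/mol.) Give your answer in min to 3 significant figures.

676 min

n(Na) = 19.7 / 22.99 = 0.8569 mol
Na⁺ + e⁻ → Na, so n(e⁻) = 0.8569 mol
Q = 0.8569 × 96500 = 82690 C
t = Q / I = 82690 / 2.04 = 40530 s = 676 min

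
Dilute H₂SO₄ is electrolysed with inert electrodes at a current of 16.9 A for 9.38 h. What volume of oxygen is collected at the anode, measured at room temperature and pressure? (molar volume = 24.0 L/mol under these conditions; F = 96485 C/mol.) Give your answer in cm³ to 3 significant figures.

35500 cm³

Q = 16.9 A × 33768 s = 5.707×10^5 C
n(e⁻) = 5.707×10^5 / 96485 = 5.915 mol
2H₂O → O₂ + 4H⁺ + 4e⁻, so n(O₂) = 5.915 / 4 = 1.479 mol
V = 1.479 × 24.0 = 35.50 L
= 35500 cm³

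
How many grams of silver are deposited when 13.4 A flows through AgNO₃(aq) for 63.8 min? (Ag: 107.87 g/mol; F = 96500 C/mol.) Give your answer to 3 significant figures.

57.3 g

Q = It = 13.4 × 3828 = 51300 C
Moles of electrons = 51300 / 96500 = 0.5316 mol
Ag⁺ + e⁻ → Ag, so n(Ag) = 0.5316 mol
m = 0.5316 × 107.87 = 57.3 g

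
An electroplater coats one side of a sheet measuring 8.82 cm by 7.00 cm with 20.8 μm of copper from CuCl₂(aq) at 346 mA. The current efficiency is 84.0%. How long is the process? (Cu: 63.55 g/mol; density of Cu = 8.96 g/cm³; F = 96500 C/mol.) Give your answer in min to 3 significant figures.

Plated area = 8.82 × 7.00 = 61.74 cm²
Volume = 61.74 × 20.8×10⁻⁴ cm = 0.1284 cm³
m(Cu) = 0.1284 × 8.96 = 1.150 g
n(Cu) = 1.150 / 63.55 = 0.01810 mol; n(e⁻) = 2 × 0.01810 = 0.03620 mol
Q = 0.03620 × 96500 / 0.840 = 4159 C
t = 4159 / 0.346 = 12020 s = 200 min

200 min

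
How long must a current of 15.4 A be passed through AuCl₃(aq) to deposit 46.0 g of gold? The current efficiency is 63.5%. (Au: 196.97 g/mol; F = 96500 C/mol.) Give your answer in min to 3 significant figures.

115 min

n(Au) = 46.0 / 196.97 = 0.2335 mol
Au³⁺ + 3e⁻ → Au, so n(e⁻) = 3 × 0.2335 = 0.7005 mol
Q = 0.7005 × 96500 / 0.635 = 1.065×10^5 C
t = Q / I = 1.065×10^5 / 15.4 = 6916 s = 115 min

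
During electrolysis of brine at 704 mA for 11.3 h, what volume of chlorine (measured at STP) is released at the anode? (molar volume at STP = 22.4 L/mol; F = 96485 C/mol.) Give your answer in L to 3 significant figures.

Charge passed = 0.704 × 40680 = 28640 C
n(e⁻) = 28640 / 96485 = 0.2968 mol
2Cl⁻ → Cl₂ + 2e⁻, so n(Cl₂) = 0.2968 / 2 = 0.1484 mol
V = 0.1484 × 22.4 = 3.324 L

3.32 L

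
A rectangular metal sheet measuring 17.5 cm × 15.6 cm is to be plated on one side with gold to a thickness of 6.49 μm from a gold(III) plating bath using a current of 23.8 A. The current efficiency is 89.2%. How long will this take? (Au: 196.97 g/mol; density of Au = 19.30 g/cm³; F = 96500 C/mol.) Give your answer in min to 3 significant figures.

3.95 min

Plated area = 17.5 × 15.6 = 273.0 cm²
Volume = 273.0 × 6.49×10⁻⁴ cm = 0.1772 cm³
m(Au) = 0.1772 × 19.30 = 3.420 g
n(Au) = 3.420 / 196.97 = 0.01736 mol; n(e⁻) = 3 × 0.01736 = 0.05208 mol
Q = 0.05208 × 96500 / 0.892 = 5634 C
t = 5634 / 23.8 = 236.7 s = 3.95 min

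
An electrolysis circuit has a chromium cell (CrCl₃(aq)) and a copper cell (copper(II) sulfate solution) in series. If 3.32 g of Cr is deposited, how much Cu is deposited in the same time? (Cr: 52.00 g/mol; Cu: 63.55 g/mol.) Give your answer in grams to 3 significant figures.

n(Cr) = 3.32 / 52.00 = 0.06385 mol
Cr³⁺ + 3e⁻ → Cr, so n(e⁻) = 3 × 0.06385 = 0.1916 mol
The cells are in series, so the same charge (and hence the same n(e⁻) = 0.1916 mol) passes through both.
Cu²⁺ + 2e⁻ → Cu, so n(Cu) = 0.1916 / 2 = 0.09580 mol
m(Cu) = 0.09580 × 63.55 = 6.09 g

6.09 g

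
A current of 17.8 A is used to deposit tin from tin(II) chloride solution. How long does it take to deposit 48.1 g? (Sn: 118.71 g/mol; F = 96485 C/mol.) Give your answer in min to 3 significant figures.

73.2 min

n(Sn) = 48.1 / 118.71 = 0.4052 mol
Sn²⁺ + 2e⁻ → Sn, so n(e⁻) = 2 × 0.4052 = 0.8104 mol
Q = 0.8104 × 96485 = 78190 C
t = Q / I = 78190 / 17.8 = 4393 s = 73.2 min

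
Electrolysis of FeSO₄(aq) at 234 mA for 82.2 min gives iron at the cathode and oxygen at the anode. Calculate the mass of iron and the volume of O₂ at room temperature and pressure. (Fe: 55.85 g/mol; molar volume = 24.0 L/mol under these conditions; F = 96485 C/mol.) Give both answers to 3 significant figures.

Q = 0.234 × 4932 = 1154 C; n(e⁻) = 1154 / 96485 = 0.01196 mol
Cathode: Fe²⁺ + 2e⁻ → Fe → n(Fe) = 0.01196/2 = 0.005980 mol → 0.334 g
Anode: 2H₂O → O₂ + 4H⁺ + 4e⁻ → n(O₂) = 0.01196/4 = 0.002990 mol → 0.0718 L

0.334 g Fe; 0.0718 L O₂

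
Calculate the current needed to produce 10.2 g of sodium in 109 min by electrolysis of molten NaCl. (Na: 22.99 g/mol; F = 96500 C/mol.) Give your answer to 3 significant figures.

n(Na) = 10.2 / 22.99 = 0.4437 mol
Na⁺ + e⁻ → Na, so n(e⁻) = 0.4437 mol
Q = 0.4437 × 96500 = 42820 C
I = Q / t = 42820 / 6540 s = 6.55 A

6.55 A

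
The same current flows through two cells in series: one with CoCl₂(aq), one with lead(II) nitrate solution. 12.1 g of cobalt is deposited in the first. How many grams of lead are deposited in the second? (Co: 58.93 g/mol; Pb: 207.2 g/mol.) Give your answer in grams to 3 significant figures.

42.5 g

n(Co) = 12.1 / 58.93 = 0.2053 mol
Co²⁺ + 2e⁻ → Co, so n(e⁻) = 2 × 0.2053 = 0.4106 mol
Same current for the same time ⇒ same n(e⁻) = 0.4106 mol in both cells.
Pb²⁺ + 2e⁻ → Pb, so n(Pb) = 0.4106 / 2 = 0.2053 mol
m(Pb) = 0.2053 × 207.2 = 42.5 g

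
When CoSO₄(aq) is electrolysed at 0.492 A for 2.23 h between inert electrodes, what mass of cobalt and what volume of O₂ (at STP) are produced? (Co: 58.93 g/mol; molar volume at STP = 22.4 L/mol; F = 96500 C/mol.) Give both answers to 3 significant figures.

1.21 g Co; 0.229 L O₂

Q = 0.492 × 8028 = 3950 C; n(e⁻) = 3950 / 96500 = 0.04093 mol
Cathode: Co²⁺ + 2e⁻ → Co → n(Co) = 0.04093/2 = 0.02047 mol → 1.21 g
Anode: 2H₂O → O₂ + 4H⁺ + 4e⁻ → n(O₂) = 0.04093/4 = 0.01023 mol → 0.229 L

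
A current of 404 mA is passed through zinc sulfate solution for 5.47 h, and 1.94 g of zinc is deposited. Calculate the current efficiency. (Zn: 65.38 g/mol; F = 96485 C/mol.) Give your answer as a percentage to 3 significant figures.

Q = 0.404 × 19692 = 7956 C
n(e⁻) = 7956 / 96485 = 0.08246 mol
Zn²⁺ + 2e⁻ → Zn, so theoretical n(Zn) = 0.04123 mol → 2.696 g
Efficiency = 1.94 / 2.696 = 0.7196 = 72.0%

72.0%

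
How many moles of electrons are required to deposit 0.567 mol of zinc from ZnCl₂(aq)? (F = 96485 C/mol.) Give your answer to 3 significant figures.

1.13 mol

Zn²⁺ + 2e⁻ → Zn, so n(e⁻) = 2 × 0.567 = 1.134 mol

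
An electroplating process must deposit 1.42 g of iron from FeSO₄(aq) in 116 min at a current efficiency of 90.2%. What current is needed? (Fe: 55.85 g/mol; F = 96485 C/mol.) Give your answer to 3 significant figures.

0.782 A

n(Fe) = 1.42 / 55.85 = 0.02543 mol
Fe²⁺ + 2e⁻ → Fe, so n(e⁻) = 2 × 0.02543 = 0.05086 mol
Q = 0.05086 × 96485 / 0.902 = 5440 C
I = Q / t = 5440 / 6960 s = 0.782 A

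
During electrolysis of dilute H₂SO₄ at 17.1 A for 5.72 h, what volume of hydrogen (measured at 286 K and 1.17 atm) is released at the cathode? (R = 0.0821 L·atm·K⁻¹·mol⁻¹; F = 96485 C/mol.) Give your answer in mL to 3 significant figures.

36600 mL

Q = 17.1 A × 20592 s = 3.521×10^5 C
n(e⁻) = Q/F = 3.521×10^5/96485 = 3.649 mol
2H⁺ + 2e⁻ → H₂, so n(H₂) = 3.649 / 2 = 1.825 mol
V = nRT/P = 1.825 × 0.0821 × 286 / 1.17 = 36.63 L
= 36600 mL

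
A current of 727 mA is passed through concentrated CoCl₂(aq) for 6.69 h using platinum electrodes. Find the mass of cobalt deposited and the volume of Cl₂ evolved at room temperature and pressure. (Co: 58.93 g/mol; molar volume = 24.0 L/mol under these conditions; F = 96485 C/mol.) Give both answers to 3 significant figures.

Q = 0.727 × 24084 = 17510 C; n(e⁻) = 17510 / 96485 = 0.1815 mol
Cathode: Co²⁺ + 2e⁻ → Co → n(Co) = 0.1815/2 = 0.09075 mol → 5.35 g
Anode: 2Cl⁻ → Cl₂ + 2e⁻ → n(Cl₂) = 0.1815/2 = 0.09075 mol → 2.18 L

5.35 g Co; 2.18 L Cl₂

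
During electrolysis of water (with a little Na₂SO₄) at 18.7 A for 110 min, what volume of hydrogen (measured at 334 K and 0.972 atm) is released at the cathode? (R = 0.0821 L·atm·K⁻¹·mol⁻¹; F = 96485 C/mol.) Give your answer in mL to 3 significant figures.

Charge passed = 18.7 × 6600 = 1.234×10^5 C
Moles of electrons = 1.234×10^5 / 96485 = 1.279 mol
2H⁺ + 2e⁻ → H₂, so n(H₂) = 1.279 / 2 = 0.6395 mol
V = nRT/P = 0.6395 × 0.0821 × 334 / 0.972 = 18.04 L
= 18000 mL

18000 mL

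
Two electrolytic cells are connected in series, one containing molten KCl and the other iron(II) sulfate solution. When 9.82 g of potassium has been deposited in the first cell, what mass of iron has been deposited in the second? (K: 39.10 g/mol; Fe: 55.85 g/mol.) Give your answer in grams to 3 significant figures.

7.01 g

n(K) = 9.82 / 39.10 = 0.2512 mol
K⁺ + e⁻ → K, so n(e⁻) = 0.2512 mol
Since the cells are in series, n(e⁻) in the Fe cell is also 0.2512 mol.
Fe²⁺ + 2e⁻ → Fe, so n(Fe) = 0.2512 / 2 = 0.1256 mol
m(Fe) = 0.1256 × 55.85 = 7.01 g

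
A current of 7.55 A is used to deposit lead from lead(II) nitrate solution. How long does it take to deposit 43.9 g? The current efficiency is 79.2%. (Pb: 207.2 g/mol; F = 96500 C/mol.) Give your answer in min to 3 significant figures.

114 min

n(Pb) = 43.9 / 207.2 = 0.2119 mol
Pb²⁺ + 2e⁻ → Pb, so n(e⁻) = 2 × 0.2119 = 0.4238 mol
Q = 0.4238 × 96500 / 0.792 = 51640 C
t = Q / I = 51640 / 7.55 = 6840 s = 114 min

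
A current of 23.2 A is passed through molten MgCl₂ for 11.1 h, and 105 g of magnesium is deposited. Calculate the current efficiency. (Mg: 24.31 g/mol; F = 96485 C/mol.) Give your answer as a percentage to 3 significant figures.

Q = 23.2 × 39960 = 9.271×10^5 C
n(e⁻) = 9.271×10^5 / 96485 = 9.609 mol
Mg²⁺ + 2e⁻ → Mg, so theoretical n(Mg) = 4.805 mol → 116.8 g
Efficiency = 105 / 116.8 = 0.8990 = 89.9%

89.9%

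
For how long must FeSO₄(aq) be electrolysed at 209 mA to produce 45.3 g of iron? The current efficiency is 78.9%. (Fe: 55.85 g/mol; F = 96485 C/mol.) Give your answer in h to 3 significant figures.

264 h

n(Fe) = 45.3 / 55.85 = 0.8111 mol
Fe²⁺ + 2e⁻ → Fe, so n(e⁻) = 2 × 0.8111 = 1.622 mol
Q = 1.622 × 96485 / 0.789 = 1.984×10^5 C
t = Q / I = 1.984×10^5 / 0.209 = 9.493×10^5 s = 264 h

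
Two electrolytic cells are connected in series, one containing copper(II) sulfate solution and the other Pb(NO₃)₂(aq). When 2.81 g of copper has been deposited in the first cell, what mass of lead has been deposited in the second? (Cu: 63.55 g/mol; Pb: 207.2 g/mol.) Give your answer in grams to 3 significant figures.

9.16 g

n(Cu) = 2.81 / 63.55 = 0.04422 mol
Cu²⁺ + 2e⁻ → Cu, so n(e⁻) = 2 × 0.04422 = 0.08844 mol
Same current for the same time ⇒ same n(e⁻) = 0.08844 mol in both cells.
Pb²⁺ + 2e⁻ → Pb, so n(Pb) = 0.08844 / 2 = 0.04422 mol
m(Pb) = 0.04422 × 207.2 = 9.16 g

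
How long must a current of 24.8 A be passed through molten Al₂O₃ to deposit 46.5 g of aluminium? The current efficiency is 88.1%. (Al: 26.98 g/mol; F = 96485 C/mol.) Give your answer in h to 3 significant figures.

n(Al) = 46.5 / 26.98 = 1.723 mol
Al³⁺ + 3e⁻ → Al, so n(e⁻) = 3 × 1.723 = 5.169 mol
Q = 5.169 × 96485 / 0.881 = 5.661×10^5 C
t = Q / I = 5.661×10^5 / 24.8 = 22830 s = 6.34 h

6.34 h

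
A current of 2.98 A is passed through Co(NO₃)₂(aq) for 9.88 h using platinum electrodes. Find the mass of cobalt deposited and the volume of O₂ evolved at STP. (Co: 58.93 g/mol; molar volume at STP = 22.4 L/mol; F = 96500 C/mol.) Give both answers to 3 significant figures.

32.4 g Co; 6.15 L O₂

Q = 2.98 × 35568 = 1.060×10^5 C; n(e⁻) = 1.060×10^5 / 96500 = 1.098 mol
Cathode: Co²⁺ + 2e⁻ → Co → n(Co) = 1.098/2 = 0.5490 mol → 32.4 g
Anode: 2H₂O → O₂ + 4H⁺ + 4e⁻ → n(O₂) = 1.098/4 = 0.2745 mol → 6.15 L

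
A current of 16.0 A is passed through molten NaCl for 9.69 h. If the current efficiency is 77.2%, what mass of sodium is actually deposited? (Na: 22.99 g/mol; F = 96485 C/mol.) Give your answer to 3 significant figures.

Q = 16.0 × 34884 = 5.581×10^5 C
n(e⁻) = 5.581×10^5 / 96485 = 5.784 mol
Na⁺ + e⁻ → Na, so theoretical m(Na) = 5.784 × 22.99 = 133.0 g
Actual mass = 77.2% × 133.0 = 103 g

103 g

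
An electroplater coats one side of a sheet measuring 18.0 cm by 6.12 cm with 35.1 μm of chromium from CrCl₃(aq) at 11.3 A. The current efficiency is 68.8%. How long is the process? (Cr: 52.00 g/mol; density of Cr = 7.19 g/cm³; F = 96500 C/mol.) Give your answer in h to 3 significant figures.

Plated area = 18.0 × 6.12 = 110.2 cm²
Volume = 110.2 × 35.1×10⁻⁴ cm = 0.3868 cm³
m(Cr) = 0.3868 × 7.19 = 2.781 g
n(Cr) = 2.781 / 52.00 = 0.05348 mol; n(e⁻) = 3 × 0.05348 = 0.1604 mol
Q = 0.1604 × 96500 / 0.688 = 22500 C
t = 22500 / 11.3 = 1991 s = 0.553 h

0.553 h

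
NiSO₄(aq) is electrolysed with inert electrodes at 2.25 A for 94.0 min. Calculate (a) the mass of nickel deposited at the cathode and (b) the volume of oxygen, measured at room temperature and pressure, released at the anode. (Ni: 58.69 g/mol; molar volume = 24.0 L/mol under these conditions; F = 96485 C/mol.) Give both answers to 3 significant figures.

3.86 g Ni; 0.789 L O₂

Q = 2.25 × 5640 = 12690 C; n(e⁻) = 12690 / 96485 = 0.1315 mol
Cathode: Ni²⁺ + 2e⁻ → Ni → n(Ni) = 0.1315/2 = 0.06575 mol → 3.86 g
Anode: 2H₂O → O₂ + 4H⁺ + 4e⁻ → n(O₂) = 0.1315/4 = 0.03288 mol → 0.789 L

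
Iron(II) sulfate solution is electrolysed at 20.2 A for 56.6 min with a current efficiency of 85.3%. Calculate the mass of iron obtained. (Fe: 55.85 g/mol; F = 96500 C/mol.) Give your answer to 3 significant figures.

16.9 g

Q = 20.2 × 3396 = 68600 C
n(e⁻) = 68600 / 96500 = 0.7109 mol
Fe²⁺ + 2e⁻ → Fe, so theoretical m(Fe) = 0.3555 × 55.85 = 19.85 g
Actual mass = 85.3% × 19.85 = 16.9 g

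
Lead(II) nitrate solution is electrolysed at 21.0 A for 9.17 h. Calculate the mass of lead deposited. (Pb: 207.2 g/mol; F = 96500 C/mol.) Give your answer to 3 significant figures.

744 g

Q = It = 21.0 × 33012 = 6.933×10^5 C
n(e⁻) = Q/F = 6.933×10^5/96500 = 7.184 mol
Pb²⁺ + 2e⁻ → Pb, so n(Pb) = 7.184 / 2 = 3.592 mol
m = 3.592 × 207.2 = 744 g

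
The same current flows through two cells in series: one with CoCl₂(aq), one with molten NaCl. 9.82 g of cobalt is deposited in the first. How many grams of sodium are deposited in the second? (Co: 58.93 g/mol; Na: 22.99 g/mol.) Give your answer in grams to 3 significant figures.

7.66 g

n(Co) = 9.82 / 58.93 = 0.1666 mol
Co²⁺ + 2e⁻ → Co, so n(e⁻) = 2 × 0.1666 = 0.3332 mol
Same current for the same time ⇒ same n(e⁻) = 0.3332 mol in both cells.
Na⁺ + e⁻ → Na, so n(Na) = 0.3332 mol
m(Na) = 0.3332 × 22.99 = 7.66 g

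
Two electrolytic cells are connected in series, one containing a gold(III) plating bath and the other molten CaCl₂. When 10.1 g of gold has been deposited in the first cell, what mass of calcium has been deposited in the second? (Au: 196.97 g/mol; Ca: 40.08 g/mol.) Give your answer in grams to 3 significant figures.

n(Au) = 10.1 / 196.97 = 0.05128 mol
Au³⁺ + 3e⁻ → Au, so n(e⁻) = 3 × 0.05128 = 0.1538 mol
Same current for the same time ⇒ same n(e⁻) = 0.1538 mol in both cells.
Ca²⁺ + 2e⁻ → Ca, so n(Ca) = 0.1538 / 2 = 0.07690 mol
m(Ca) = 0.07690 × 40.08 = 3.08 g

3.08 g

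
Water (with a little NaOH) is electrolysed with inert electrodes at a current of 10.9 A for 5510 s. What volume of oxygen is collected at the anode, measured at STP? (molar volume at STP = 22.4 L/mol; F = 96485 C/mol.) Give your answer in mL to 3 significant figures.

3490 mL

Q = 10.9 A × 5510 s = 60060 C
n(e⁻) = Q/F = 60060/96485 = 0.6225 mol
2H₂O → O₂ + 4H⁺ + 4e⁻, so n(O₂) = 0.6225 / 4 = 0.1556 mol
V = 0.1556 × 22.4 = 3.485 L
= 3490 mL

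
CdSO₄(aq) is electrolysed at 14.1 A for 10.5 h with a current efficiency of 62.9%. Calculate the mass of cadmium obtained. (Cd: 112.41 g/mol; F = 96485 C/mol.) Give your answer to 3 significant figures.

Q = 14.1 × 37800 = 5.330×10^5 C
n(e⁻) = 5.330×10^5 / 96485 = 5.524 mol
Cd²⁺ + 2e⁻ → Cd, so theoretical m(Cd) = 2.762 × 112.41 = 310.5 g
Actual mass = 62.9% × 310.5 = 195 g

195 g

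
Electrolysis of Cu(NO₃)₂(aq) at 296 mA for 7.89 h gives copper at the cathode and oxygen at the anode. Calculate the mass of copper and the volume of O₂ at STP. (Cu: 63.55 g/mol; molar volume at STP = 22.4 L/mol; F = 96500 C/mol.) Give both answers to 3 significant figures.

Q = 0.296 × 28404 = 8408 C; n(e⁻) = 8408 / 96500 = 0.08713 mol
Cathode: Cu²⁺ + 2e⁻ → Cu → n(Cu) = 0.08713/2 = 0.04357 mol → 2.77 g
Anode: 2H₂O → O₂ + 4H⁺ + 4e⁻ → n(O₂) = 0.08713/4 = 0.02178 mol → 0.488 L

2.77 g Cu; 0.488 L O₂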